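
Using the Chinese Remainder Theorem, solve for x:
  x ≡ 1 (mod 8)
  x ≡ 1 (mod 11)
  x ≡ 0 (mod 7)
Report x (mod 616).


Moduli 8, 11, 7 are pairwise coprime; by CRT there is a unique solution modulo M = 8 · 11 · 7 = 616.
Solve pairwise, accumulating the modulus:
  Start with x ≡ 1 (mod 8).
  Combine with x ≡ 1 (mod 11): since gcd(8, 11) = 1, we get a unique residue mod 88.
    Write x = 1 + 8·t and substitute into x ≡ 1 (mod 11): 8·t ≡ 1 − 1 = 0 (mod 11).
    The inverse of 8 mod 11 is 7 (since 8·7 = 56 = 5·11 + 1), so t ≡ 7·0 = 0 ≡ 0 (mod 11).
    Then x = 1 + 8·0 = 1, valid modulo lcm(8, 11) = 88: x ≡ 1 (mod 88).
  Combine with x ≡ 0 (mod 7): since gcd(88, 7) = 1, we get a unique residue mod 616.
    Write x = 1 + 88·t and substitute into x ≡ 0 (mod 7): 88·t ≡ 0 − 1 = -1 (mod 7).
    Reduce coefficients mod 7: 4·t ≡ 6 (mod 7).
    The inverse of 4 mod 7 is 2 (since 4·2 = 8 = 1·7 + 1), so t ≡ 2·6 = 12 ≡ 5 (mod 7).
    Then x = 1 + 88·5 = 441, valid modulo lcm(88, 7) = 616: x ≡ 441 (mod 616).
Verify: 441 mod 8 = 1 ✓, 441 mod 11 = 1 ✓, 441 mod 7 = 0 ✓.

x ≡ 441 (mod 616).


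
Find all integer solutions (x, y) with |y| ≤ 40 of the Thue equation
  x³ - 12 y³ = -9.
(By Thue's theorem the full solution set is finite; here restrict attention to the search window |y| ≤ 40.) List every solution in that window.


The equation is x³ - 12y³ = -9. For fixed y, x³ = 12·y³ − 9, so a solution requires the RHS to be a perfect cube.
Strategy: iterate y from -40 to 40, compute RHS = 12·y³ − 9, and check whether it is a (positive or negative) perfect cube.
Check small values of y:
  y = 0: RHS = -9 is not a perfect cube.
  y = 1: RHS = 3 is not a perfect cube.
  y = -1: RHS = -21 is not a perfect cube.
  y = 2: RHS = 87 is not a perfect cube.
  y = -2: RHS = -105 is not a perfect cube.
  y = 3: RHS = 315 is not a perfect cube.
  y = -3: RHS = -333 is not a perfect cube.
Continuing the search up to |y| = 40 finds no solutions either.
No (x, y) in the scanned range satisfies the equation.

No integer solutions with |y| ≤ 40.


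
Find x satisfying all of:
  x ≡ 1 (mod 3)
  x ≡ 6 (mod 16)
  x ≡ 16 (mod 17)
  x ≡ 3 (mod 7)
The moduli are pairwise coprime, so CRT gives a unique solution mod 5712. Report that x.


Product of moduli M = 3 · 16 · 17 · 7 = 5712.
Merge one congruence at a time:
  Start: x ≡ 1 (mod 3).
  Combine with x ≡ 6 (mod 16); new modulus lcm = 48.
    Write x = 1 + 3·t and substitute into x ≡ 6 (mod 16): 3·t ≡ 6 − 1 = 5 (mod 16).
    The inverse of 3 mod 16 is 11 (since 3·11 = 33 = 2·16 + 1), so t ≡ 11·5 = 55 ≡ 7 (mod 16).
    Then x = 1 + 3·7 = 22, valid modulo lcm(3, 16) = 48: x ≡ 22 (mod 48).
  Combine with x ≡ 16 (mod 17); new modulus lcm = 816.
    Write x = 22 + 48·t and substitute into x ≡ 16 (mod 17): 48·t ≡ 16 − 22 = -6 (mod 17).
    Reduce coefficients mod 17: 14·t ≡ 11 (mod 17).
    The inverse of 14 mod 17 is 11 (since 14·11 = 154 = 9·17 + 1), so t ≡ 11·11 = 121 ≡ 2 (mod 17).
    Then x = 22 + 48·2 = 118, valid modulo lcm(48, 17) = 816: x ≡ 118 (mod 816).
  Combine with x ≡ 3 (mod 7); new modulus lcm = 5712.
    Write x = 118 + 816·t and substitute into x ≡ 3 (mod 7): 816·t ≡ 3 − 118 = -115 (mod 7).
    Reduce coefficients mod 7: 4·t ≡ 4 (mod 7).
    The inverse of 4 mod 7 is 2 (since 4·2 = 8 = 1·7 + 1), so t ≡ 2·4 = 8 ≡ 1 (mod 7).
    Then x = 118 + 816·1 = 934, valid modulo lcm(816, 7) = 5712: x ≡ 934 (mod 5712).
Verify against each original: 934 mod 3 = 1, 934 mod 16 = 6, 934 mod 17 = 16, 934 mod 7 = 3.

x ≡ 934 (mod 5712).


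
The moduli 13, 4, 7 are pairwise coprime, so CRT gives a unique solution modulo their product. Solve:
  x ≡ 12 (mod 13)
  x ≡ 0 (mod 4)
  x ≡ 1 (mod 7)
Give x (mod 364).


Moduli 13, 4, 7 are pairwise coprime; by CRT there is a unique solution modulo M = 13 · 4 · 7 = 364.
Solve pairwise, accumulating the modulus:
  Start with x ≡ 12 (mod 13).
  Combine with x ≡ 0 (mod 4): since gcd(13, 4) = 1, we get a unique residue mod 52.
    Write x = 12 + 13·t and substitute into x ≡ 0 (mod 4): 13·t ≡ 0 − 12 = -12 (mod 4).
    Reduce coefficients mod 4: 1·t ≡ 0 (mod 4).
    So t ≡ 0 (mod 4).
    Then x = 12 + 13·0 = 12, valid modulo lcm(13, 4) = 52: x ≡ 12 (mod 52).
  Combine with x ≡ 1 (mod 7): since gcd(52, 7) = 1, we get a unique residue mod 364.
    Write x = 12 + 52·t and substitute into x ≡ 1 (mod 7): 52·t ≡ 1 − 12 = -11 (mod 7).
    Reduce coefficients mod 7: 3·t ≡ 3 (mod 7).
    The inverse of 3 mod 7 is 5 (since 3·5 = 15 = 2·7 + 1), so t ≡ 5·3 = 15 ≡ 1 (mod 7).
    Then x = 12 + 52·1 = 64, valid modulo lcm(52, 7) = 364: x ≡ 64 (mod 364).
Verify: 64 mod 13 = 12 ✓, 64 mod 4 = 0 ✓, 64 mod 7 = 1 ✓.

x ≡ 64 (mod 364).


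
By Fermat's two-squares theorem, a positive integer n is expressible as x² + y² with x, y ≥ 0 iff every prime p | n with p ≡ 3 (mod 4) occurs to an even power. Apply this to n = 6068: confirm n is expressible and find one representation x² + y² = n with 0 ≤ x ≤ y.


Step 1: Factor n = 6068 = 2^2 · 37 · 41.
Step 2: Check the mod-4 condition on each prime factor: 2 = 2 (special); 37 ≡ 1 (mod 4), exponent 1; 41 ≡ 1 (mod 4), exponent 1.
All primes ≡ 3 (mod 4) appear to even exponent (or don't appear), so by the two-squares theorem n IS expressible as a sum of two squares.
Step 3: Build a representation. Group n = k² · m with k = 2 and m = 37 · 41 = 1517 (a product of primes ≡ 1 (mod 4)); a representation of m scales to one of n via (k·x)² + (k·y)² = k²(x² + y²). Each prime p ≡ 1 (mod 4) is itself a sum of two squares; find a² by testing p − a² for a perfect square:
  37: 37 − 1² = 36 = 6² ⇒ 37 = 1² + 6².
  41: 41 − 1² = 40, 41 − 2² = 37, 41 − 3² = 32, 41 − 4² = 25 = 5² ⇒ 41 = 4² + 5².
  Combine using the Brahmagupta–Fibonacci identity (a² + b²)(c² + d²) = (ac − bd)² + (ad + bc)² = (ac + bd)² + (ad − bc)²:
  37 · 41 = 1517: from (1² + 6²)(4² + 5²), take (1·4 − 6·5, 1·5 + 6·4) = (4 − 30, 5 + 24) = (-26, 29); dropping signs (only squares matter) gives (26, 29); check 26² + 29² = 676 + 841 = 1517 ✓.
  Scale by k = 2: (2·26, 2·29) = (52, 58).
Step 4: Order so x ≤ y and verify: 52² + 58² = 2704 + 3364 = 6068 = n. ✓

n = 6068 = 52² + 58² (one valid representation with x ≤ y).


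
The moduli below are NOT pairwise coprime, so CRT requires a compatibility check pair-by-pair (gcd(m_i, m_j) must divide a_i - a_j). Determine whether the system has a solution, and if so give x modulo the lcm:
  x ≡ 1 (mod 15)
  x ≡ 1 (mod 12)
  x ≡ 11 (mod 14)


Moduli 15, 12, 14 are not pairwise coprime, so CRT works modulo lcm(m_i) when all pairwise compatibility conditions hold.
Pairwise compatibility: gcd(m_i, m_j) must divide a_i - a_j for every pair.
Merge one congruence at a time:
  Start: x ≡ 1 (mod 15).
  Combine with x ≡ 1 (mod 12): gcd(15, 12) = 3; 1 - 1 = 0, which IS divisible by 3, so compatible.
    Write x = 1 + 15·t and substitute into x ≡ 1 (mod 12): 15·t ≡ 1 − 1 = 0 (mod 12).
    Divide the congruence (and modulus) by g = 3: 5·t ≡ 0 (mod 4).
    Reduce coefficients mod 4: 1·t ≡ 0 (mod 4).
    So t ≡ 0 (mod 4).
    Then x = 1 + 15·0 = 1, valid modulo lcm(15, 12) = 60: x ≡ 1 (mod 60).
  Combine with x ≡ 11 (mod 14): gcd(60, 14) = 2; 11 - 1 = 10, which IS divisible by 2, so compatible.
    Write x = 1 + 60·t and substitute into x ≡ 11 (mod 14): 60·t ≡ 11 − 1 = 10 (mod 14).
    Divide the congruence (and modulus) by g = 2: 30·t ≡ 5 (mod 7).
    Reduce coefficients mod 7: 2·t ≡ 5 (mod 7).
    The inverse of 2 mod 7 is 4 (since 2·4 = 8 = 1·7 + 1), so t ≡ 4·5 = 20 ≡ 6 (mod 7).
    Then x = 1 + 60·6 = 361, valid modulo lcm(60, 14) = 420: x ≡ 361 (mod 420).
Verify: 361 mod 15 = 1, 361 mod 12 = 1, 361 mod 14 = 11.

x ≡ 361 (mod 420).


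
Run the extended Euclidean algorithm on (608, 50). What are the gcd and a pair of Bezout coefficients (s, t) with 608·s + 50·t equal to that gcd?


Euclidean algorithm on (608, 50) — divide until remainder is 0:
  608 = 12 · 50 + 8
  50 = 6 · 8 + 2
  8 = 4 · 2 + 0
gcd(608, 50) = 2.
Track Bezout coefficients alongside the remainders: start with r₀ = 608 = a·1 + b·0 (s = 1, t = 0) and r₁ = 50 = a·0 + b·1 (s = 0, t = 1); each new remainder r_{k+1} = r_{k-1} − q_k·r_k inherits s_{k+1} = s_{k-1} − q_k·s_k, t_{k+1} = t_{k-1} − q_k·t_k, so r_k = a·s_k + b·t_k at every step:
  q = 12: r = 8, s = 1 − 12·0 = 1, t = 0 − 12·1 = -12  (check: 608·1 + 50·(-12) = 8)
  q = 6: r = 2, s = 0 − 6·1 = -6, t = 1 − 6·(-12) = 73  (check: 608·(-6) + 50·73 = 2)
The row with r = 2 (the gcd) gives the Bezout coefficients s = -6, t = 73.
Result: 608 · (-6) + 50 · (73) = 2.

gcd(608, 50) = 2; s = -6, t = 73 (check: 608·(-6) + 50·73 = 2).


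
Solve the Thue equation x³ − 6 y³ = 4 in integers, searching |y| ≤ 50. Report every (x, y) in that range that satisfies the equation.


The equation is x³ - 6y³ = 4. For fixed y, x³ = 6·y³ + 4, so a solution requires the RHS to be a perfect cube.
Strategy: iterate y from -50 to 50, compute RHS = 6·y³ + 4, and check whether it is a (positive or negative) perfect cube.
Check small values of y:
  y = 0: RHS = 4 is not a perfect cube.
  y = 1: RHS = 10 is not a perfect cube.
  y = -1: RHS = -2 is not a perfect cube.
  y = 2: RHS = 52 is not a perfect cube.
  y = -2: RHS = -44 is not a perfect cube.
  y = 3: RHS = 166 is not a perfect cube.
  y = -3: RHS = -158 is not a perfect cube.
Continuing the search up to |y| = 50 finds no solutions either.
No (x, y) in the scanned range satisfies the equation.

No integer solutions with |y| ≤ 50.


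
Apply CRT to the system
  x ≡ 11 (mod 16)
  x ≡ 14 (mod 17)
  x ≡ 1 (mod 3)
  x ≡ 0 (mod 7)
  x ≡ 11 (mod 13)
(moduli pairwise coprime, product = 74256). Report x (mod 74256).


Product of moduli M = 16 · 17 · 3 · 7 · 13 = 74256.
Merge one congruence at a time:
  Start: x ≡ 11 (mod 16).
  Combine with x ≡ 14 (mod 17); new modulus lcm = 272.
    Write x = 11 + 16·t and substitute into x ≡ 14 (mod 17): 16·t ≡ 14 − 11 = 3 (mod 17).
    The inverse of 16 mod 17 is 16 (since 16·16 = 256 = 15·17 + 1), so t ≡ 16·3 = 48 ≡ 14 (mod 17).
    Then x = 11 + 16·14 = 235, valid modulo lcm(16, 17) = 272: x ≡ 235 (mod 272).
  Combine with x ≡ 1 (mod 3); new modulus lcm = 816.
    Write x = 235 + 272·t and substitute into x ≡ 1 (mod 3): 272·t ≡ 1 − 235 = -234 (mod 3).
    Reduce coefficients mod 3: 2·t ≡ 0 (mod 3).
    The inverse of 2 mod 3 is 2 (since 2·2 = 4 = 1·3 + 1), so t ≡ 2·0 = 0 ≡ 0 (mod 3).
    Then x = 235 + 272·0 = 235, valid modulo lcm(272, 3) = 816: x ≡ 235 (mod 816).
  Combine with x ≡ 0 (mod 7); new modulus lcm = 5712.
    Write x = 235 + 816·t and substitute into x ≡ 0 (mod 7): 816·t ≡ 0 − 235 = -235 (mod 7).
    Reduce coefficients mod 7: 4·t ≡ 3 (mod 7).
    The inverse of 4 mod 7 is 2 (since 4·2 = 8 = 1·7 + 1), so t ≡ 2·3 = 6 ≡ 6 (mod 7).
    Then x = 235 + 816·6 = 5131, valid modulo lcm(816, 7) = 5712: x ≡ 5131 (mod 5712).
  Combine with x ≡ 11 (mod 13); new modulus lcm = 74256.
    Write x = 5131 + 5712·t and substitute into x ≡ 11 (mod 13): 5712·t ≡ 11 − 5131 = -5120 (mod 13).
    Reduce coefficients mod 13: 5·t ≡ 2 (mod 13).
    The inverse of 5 mod 13 is 8 (since 5·8 = 40 = 3·13 + 1), so t ≡ 8·2 = 16 ≡ 3 (mod 13).
    Then x = 5131 + 5712·3 = 22267, valid modulo lcm(5712, 13) = 74256: x ≡ 22267 (mod 74256).
Verify against each original: 22267 mod 16 = 11, 22267 mod 17 = 14, 22267 mod 3 = 1, 22267 mod 7 = 0, 22267 mod 13 = 11.

x ≡ 22267 (mod 74256).


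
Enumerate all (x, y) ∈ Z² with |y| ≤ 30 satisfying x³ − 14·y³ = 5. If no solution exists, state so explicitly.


The equation is x³ - 14y³ = 5. For fixed y, x³ = 14·y³ + 5, so a solution requires the RHS to be a perfect cube.
Strategy: iterate y from -30 to 30, compute RHS = 14·y³ + 5, and check whether it is a (positive or negative) perfect cube.
Check small values of y:
  y = 0: RHS = 5 is not a perfect cube.
  y = 1: RHS = 19 is not a perfect cube.
  y = -1: RHS = -9 is not a perfect cube.
  y = 2: RHS = 117 is not a perfect cube.
  y = -2: RHS = -107 is not a perfect cube.
  y = 3: RHS = 383 is not a perfect cube.
  y = -3: RHS = -373 is not a perfect cube.
Continuing the search up to |y| = 30 finds no solutions either.
No (x, y) in the scanned range satisfies the equation.

No integer solutions with |y| ≤ 30.


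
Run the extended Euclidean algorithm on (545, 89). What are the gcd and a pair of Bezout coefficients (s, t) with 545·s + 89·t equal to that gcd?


Euclidean algorithm on (545, 89) — divide until remainder is 0:
  545 = 6 · 89 + 11
  89 = 8 · 11 + 1
  11 = 11 · 1 + 0
gcd(545, 89) = 1.
Track Bezout coefficients alongside the remainders: start with r₀ = 545 = a·1 + b·0 (s = 1, t = 0) and r₁ = 89 = a·0 + b·1 (s = 0, t = 1); each new remainder r_{k+1} = r_{k-1} − q_k·r_k inherits s_{k+1} = s_{k-1} − q_k·s_k, t_{k+1} = t_{k-1} − q_k·t_k, so r_k = a·s_k + b·t_k at every step:
  q = 6: r = 11, s = 1 − 6·0 = 1, t = 0 − 6·1 = -6  (check: 545·1 + 89·(-6) = 11)
  q = 8: r = 1, s = 0 − 8·1 = -8, t = 1 − 8·(-6) = 49  (check: 545·(-8) + 89·49 = 1)
The row with r = 1 (the gcd) gives the Bezout coefficients s = -8, t = 49.
Result: 545 · (-8) + 89 · (49) = 1.

gcd(545, 89) = 1; s = -8, t = 49 (check: 545·(-8) + 89·49 = 1).


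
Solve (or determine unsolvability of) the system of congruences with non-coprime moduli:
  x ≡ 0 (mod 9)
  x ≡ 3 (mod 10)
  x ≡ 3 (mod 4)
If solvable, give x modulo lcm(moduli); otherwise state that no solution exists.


Moduli 9, 10, 4 are not pairwise coprime, so CRT works modulo lcm(m_i) when all pairwise compatibility conditions hold.
Pairwise compatibility: gcd(m_i, m_j) must divide a_i - a_j for every pair.
Merge one congruence at a time:
  Start: x ≡ 0 (mod 9).
  Combine with x ≡ 3 (mod 10): gcd(9, 10) = 1; 3 - 0 = 3, which IS divisible by 1, so compatible.
    Write x = 0 + 9·t and substitute into x ≡ 3 (mod 10): 9·t ≡ 3 − 0 = 3 (mod 10).
    The inverse of 9 mod 10 is 9 (since 9·9 = 81 = 8·10 + 1), so t ≡ 9·3 = 27 ≡ 7 (mod 10).
    Then x = 0 + 9·7 = 63, valid modulo lcm(9, 10) = 90: x ≡ 63 (mod 90).
  Combine with x ≡ 3 (mod 4): gcd(90, 4) = 2; 3 - 63 = -60, which IS divisible by 2, so compatible.
    Write x = 63 + 90·t and substitute into x ≡ 3 (mod 4): 90·t ≡ 3 − 63 = -60 (mod 4).
    Divide the congruence (and modulus) by g = 2: 45·t ≡ -30 (mod 2).
    Reduce coefficients mod 2: 1·t ≡ 0 (mod 2).
    So t ≡ 0 (mod 2).
    Then x = 63 + 90·0 = 63, valid modulo lcm(90, 4) = 180: x ≡ 63 (mod 180).
Verify: 63 mod 9 = 0, 63 mod 10 = 3, 63 mod 4 = 3.

x ≡ 63 (mod 180).


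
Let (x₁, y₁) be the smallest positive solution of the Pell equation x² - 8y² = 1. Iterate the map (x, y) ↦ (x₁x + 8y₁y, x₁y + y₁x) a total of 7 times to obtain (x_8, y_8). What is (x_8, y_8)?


Step 1: Find the fundamental solution (x₁, y₁) of x² - 8y² = 1.
  Expand √8 as a continued fraction. a₀ = ⌊√8⌋ = 2; iterate m_{k+1} = d_k·a_k − m_k, d_{k+1} = (8 − m_{k+1}²)/d_k, a_{k+1} = ⌊(a₀ + m_{k+1})/d_{k+1}⌋ (starting m₀ = 0, d₀ = 1), with convergents p_k = a_k·p_{k-1} + p_{k-2}, q_k = a_k·q_{k-1} + q_{k-2} (p₋₁ = 1, q₋₁ = 0):
  k = 0: a₀ = 2; p₀/q₀ = 2/1; p₀² − 8·q₀² = 4 − 8 = -4.
  k = 1: m = 2, d = 4, a = ⌊(2 + 2)/4⌋ = 1; p/q = (1·2 + 1)/(1·1 + 0) = 3/1; p² − 8·q² = 9 − 8 = 1.
  The first convergent with p² − 8·q² = 1 gives the fundamental solution (x₁, y₁) = (3, 1).
Step 2: Apply the recurrence (x_{n+1}, y_{n+1}) = (x₁x_n + 8y₁y_n, x₁y_n + y₁x_n) repeatedly.
  From (x_1, y_1) = (3, 1): x_2 = 3·3 + 8·1·1 = 17; y_2 = 3·1 + 1·3 = 6.
  From (x_2, y_2) = (17, 6): x_3 = 3·17 + 8·1·6 = 99; y_3 = 3·6 + 1·17 = 35.
  From (x_3, y_3) = (99, 35): x_4 = 3·99 + 8·1·35 = 577; y_4 = 3·35 + 1·99 = 204.
  From (x_4, y_4) = (577, 204): x_5 = 3·577 + 8·1·204 = 3363; y_5 = 3·204 + 1·577 = 1189.
  From (x_5, y_5) = (3363, 1189): x_6 = 3·3363 + 8·1·1189 = 19601; y_6 = 3·1189 + 1·3363 = 6930.
  From (x_6, y_6) = (19601, 6930): x_7 = 3·19601 + 8·1·6930 = 114243; y_7 = 3·6930 + 1·19601 = 40391.
  From (x_7, y_7) = (114243, 40391): x_8 = 3·114243 + 8·1·40391 = 665857; y_8 = 3·40391 + 1·114243 = 235416.
Step 3: Verify x_8² - 8·y_8² = 443365544449 - 443365544448 = 1 (should be 1). ✓

(x_1, y_1) = (3, 1); (x_8, y_8) = (665857, 235416).


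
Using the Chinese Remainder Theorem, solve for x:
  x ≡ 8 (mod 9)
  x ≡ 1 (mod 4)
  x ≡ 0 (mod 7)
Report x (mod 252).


Moduli 9, 4, 7 are pairwise coprime; by CRT there is a unique solution modulo M = 9 · 4 · 7 = 252.
Solve pairwise, accumulating the modulus:
  Start with x ≡ 8 (mod 9).
  Combine with x ≡ 1 (mod 4): since gcd(9, 4) = 1, we get a unique residue mod 36.
    Write x = 8 + 9·t and substitute into x ≡ 1 (mod 4): 9·t ≡ 1 − 8 = -7 (mod 4).
    Reduce coefficients mod 4: 1·t ≡ 1 (mod 4).
    So t ≡ 1 (mod 4).
    Then x = 8 + 9·1 = 17, valid modulo lcm(9, 4) = 36: x ≡ 17 (mod 36).
  Combine with x ≡ 0 (mod 7): since gcd(36, 7) = 1, we get a unique residue mod 252.
    Write x = 17 + 36·t and substitute into x ≡ 0 (mod 7): 36·t ≡ 0 − 17 = -17 (mod 7).
    Reduce coefficients mod 7: 1·t ≡ 4 (mod 7).
    So t ≡ 4 (mod 7).
    Then x = 17 + 36·4 = 161, valid modulo lcm(36, 7) = 252: x ≡ 161 (mod 252).
Verify: 161 mod 9 = 8 ✓, 161 mod 4 = 1 ✓, 161 mod 7 = 0 ✓.

x ≡ 161 (mod 252).


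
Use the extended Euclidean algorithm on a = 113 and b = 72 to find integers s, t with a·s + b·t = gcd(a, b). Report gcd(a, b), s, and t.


Euclidean algorithm on (113, 72) — divide until remainder is 0:
  113 = 1 · 72 + 41
  72 = 1 · 41 + 31
  41 = 1 · 31 + 10
  31 = 3 · 10 + 1
  10 = 10 · 1 + 0
gcd(113, 72) = 1.
Track Bezout coefficients alongside the remainders: start with r₀ = 113 = a·1 + b·0 (s = 1, t = 0) and r₁ = 72 = a·0 + b·1 (s = 0, t = 1); each new remainder r_{k+1} = r_{k-1} − q_k·r_k inherits s_{k+1} = s_{k-1} − q_k·s_k, t_{k+1} = t_{k-1} − q_k·t_k, so r_k = a·s_k + b·t_k at every step:
  q = 1: r = 41, s = 1 − 1·0 = 1, t = 0 − 1·1 = -1  (check: 113·1 + 72·(-1) = 41)
  q = 1: r = 31, s = 0 − 1·1 = -1, t = 1 − 1·(-1) = 2  (check: 113·(-1) + 72·2 = 31)
  q = 1: r = 10, s = 1 − 1·(-1) = 2, t = -1 − 1·2 = -3  (check: 113·2 + 72·(-3) = 10)
  q = 3: r = 1, s = -1 − 3·2 = -7, t = 2 − 3·(-3) = 11  (check: 113·(-7) + 72·11 = 1)
The row with r = 1 (the gcd) gives the Bezout coefficients s = -7, t = 11.
Result: 113 · (-7) + 72 · (11) = 1.

gcd(113, 72) = 1; s = -7, t = 11 (check: 113·(-7) + 72·11 = 1).


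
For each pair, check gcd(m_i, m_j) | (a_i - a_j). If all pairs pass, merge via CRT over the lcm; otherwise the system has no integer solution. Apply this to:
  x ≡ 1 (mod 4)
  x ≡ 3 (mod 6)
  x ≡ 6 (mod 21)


Moduli 4, 6, 21 are not pairwise coprime, so CRT works modulo lcm(m_i) when all pairwise compatibility conditions hold.
Pairwise compatibility: gcd(m_i, m_j) must divide a_i - a_j for every pair.
Merge one congruence at a time:
  Start: x ≡ 1 (mod 4).
  Combine with x ≡ 3 (mod 6): gcd(4, 6) = 2; 3 - 1 = 2, which IS divisible by 2, so compatible.
    Write x = 1 + 4·t and substitute into x ≡ 3 (mod 6): 4·t ≡ 3 − 1 = 2 (mod 6).
    Divide the congruence (and modulus) by g = 2: 2·t ≡ 1 (mod 3).
    The inverse of 2 mod 3 is 2 (since 2·2 = 4 = 1·3 + 1), so t ≡ 2·1 = 2 ≡ 2 (mod 3).
    Then x = 1 + 4·2 = 9, valid modulo lcm(4, 6) = 12: x ≡ 9 (mod 12).
  Combine with x ≡ 6 (mod 21): gcd(12, 21) = 3; 6 - 9 = -3, which IS divisible by 3, so compatible.
    Write x = 9 + 12·t and substitute into x ≡ 6 (mod 21): 12·t ≡ 6 − 9 = -3 (mod 21).
    Divide the congruence (and modulus) by g = 3: 4·t ≡ -1 (mod 7).
    Reduce coefficients mod 7: 4·t ≡ 6 (mod 7).
    The inverse of 4 mod 7 is 2 (since 4·2 = 8 = 1·7 + 1), so t ≡ 2·6 = 12 ≡ 5 (mod 7).
    Then x = 9 + 12·5 = 69, valid modulo lcm(12, 21) = 84: x ≡ 69 (mod 84).
Verify: 69 mod 4 = 1, 69 mod 6 = 3, 69 mod 21 = 6.

x ≡ 69 (mod 84).


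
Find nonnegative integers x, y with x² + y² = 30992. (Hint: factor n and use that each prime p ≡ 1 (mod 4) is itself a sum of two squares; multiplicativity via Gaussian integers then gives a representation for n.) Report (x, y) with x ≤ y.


Step 1: Factor n = 30992 = 2^4 · 13 · 149.
Step 2: Check the mod-4 condition on each prime factor: 2 = 2 (special); 13 ≡ 1 (mod 4), exponent 1; 149 ≡ 1 (mod 4), exponent 1.
All primes ≡ 3 (mod 4) appear to even exponent (or don't appear), so by the two-squares theorem n IS expressible as a sum of two squares.
Step 3: Build a representation. Group n = k² · m with k = 4 and m = 13 · 149 = 1937 (a product of primes ≡ 1 (mod 4)); a representation of m scales to one of n via (k·x)² + (k·y)² = k²(x² + y²). Each prime p ≡ 1 (mod 4) is itself a sum of two squares; find a² by testing p − a² for a perfect square:
  13: 13 − 1² = 12, 13 − 2² = 9 = 3² ⇒ 13 = 2² + 3².
  149: 149 − 1² = 148, 149 − 2² = 145, 149 − 3² = 140, 149 − 4² = 133, 149 − 5² = 124, 149 − 6² = 113, 149 − 7² = 100 = 10² ⇒ 149 = 7² + 10².
  Combine using the Brahmagupta–Fibonacci identity (a² + b²)(c² + d²) = (ac − bd)² + (ad + bc)² = (ac + bd)² + (ad − bc)²:
  13 · 149 = 1937: from (2² + 3²)(7² + 10²), take (2·7 − 3·10, 2·10 + 3·7) = (14 − 30, 20 + 21) = (-16, 41); dropping signs (only squares matter) gives (16, 41); check 16² + 41² = 256 + 1681 = 1937 ✓.
  Scale by k = 4: (4·16, 4·41) = (64, 164).
Step 4: Order so x ≤ y and verify: 64² + 164² = 4096 + 26896 = 30992 = n. ✓

n = 30992 = 64² + 164² (one valid representation with x ≤ y).


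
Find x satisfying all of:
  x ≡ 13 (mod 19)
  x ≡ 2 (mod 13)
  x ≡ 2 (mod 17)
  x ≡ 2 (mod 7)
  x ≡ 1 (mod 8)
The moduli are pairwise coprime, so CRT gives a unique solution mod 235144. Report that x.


Product of moduli M = 19 · 13 · 17 · 7 · 8 = 235144.
Merge one congruence at a time:
  Start: x ≡ 13 (mod 19).
  Combine with x ≡ 2 (mod 13); new modulus lcm = 247.
    Write x = 13 + 19·t and substitute into x ≡ 2 (mod 13): 19·t ≡ 2 − 13 = -11 (mod 13).
    Reduce coefficients mod 13: 6·t ≡ 2 (mod 13).
    The inverse of 6 mod 13 is 11 (since 6·11 = 66 = 5·13 + 1), so t ≡ 11·2 = 22 ≡ 9 (mod 13).
    Then x = 13 + 19·9 = 184, valid modulo lcm(19, 13) = 247: x ≡ 184 (mod 247).
  Combine with x ≡ 2 (mod 17); new modulus lcm = 4199.
    Write x = 184 + 247·t and substitute into x ≡ 2 (mod 17): 247·t ≡ 2 − 184 = -182 (mod 17).
    Reduce coefficients mod 17: 9·t ≡ 5 (mod 17).
    The inverse of 9 mod 17 is 2 (since 9·2 = 18 = 1·17 + 1), so t ≡ 2·5 = 10 ≡ 10 (mod 17).
    Then x = 184 + 247·10 = 2654, valid modulo lcm(247, 17) = 4199: x ≡ 2654 (mod 4199).
  Combine with x ≡ 2 (mod 7); new modulus lcm = 29393.
    Write x = 2654 + 4199·t and substitute into x ≡ 2 (mod 7): 4199·t ≡ 2 − 2654 = -2652 (mod 7).
    Reduce coefficients mod 7: 6·t ≡ 1 (mod 7).
    The inverse of 6 mod 7 is 6 (since 6·6 = 36 = 5·7 + 1), so t ≡ 6·1 = 6 ≡ 6 (mod 7).
    Then x = 2654 + 4199·6 = 27848, valid modulo lcm(4199, 7) = 29393: x ≡ 27848 (mod 29393).
  Combine with x ≡ 1 (mod 8); new modulus lcm = 235144.
    Write x = 27848 + 29393·t and substitute into x ≡ 1 (mod 8): 29393·t ≡ 1 − 27848 = -27847 (mod 8).
    Reduce coefficients mod 8: 1·t ≡ 1 (mod 8).
    So t ≡ 1 (mod 8).
    Then x = 27848 + 29393·1 = 57241, valid modulo lcm(29393, 8) = 235144: x ≡ 57241 (mod 235144).
Verify against each original: 57241 mod 19 = 13, 57241 mod 13 = 2, 57241 mod 17 = 2, 57241 mod 7 = 2, 57241 mod 8 = 1.

x ≡ 57241 (mod 235144).


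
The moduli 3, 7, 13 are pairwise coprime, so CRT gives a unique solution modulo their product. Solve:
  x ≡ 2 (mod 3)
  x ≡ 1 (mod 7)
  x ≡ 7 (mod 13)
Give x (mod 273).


Moduli 3, 7, 13 are pairwise coprime; by CRT there is a unique solution modulo M = 3 · 7 · 13 = 273.
Solve pairwise, accumulating the modulus:
  Start with x ≡ 2 (mod 3).
  Combine with x ≡ 1 (mod 7): since gcd(3, 7) = 1, we get a unique residue mod 21.
    Write x = 2 + 3·t and substitute into x ≡ 1 (mod 7): 3·t ≡ 1 − 2 = -1 (mod 7).
    Reduce coefficients mod 7: 3·t ≡ 6 (mod 7).
    The inverse of 3 mod 7 is 5 (since 3·5 = 15 = 2·7 + 1), so t ≡ 5·6 = 30 ≡ 2 (mod 7).
    Then x = 2 + 3·2 = 8, valid modulo lcm(3, 7) = 21: x ≡ 8 (mod 21).
  Combine with x ≡ 7 (mod 13): since gcd(21, 13) = 1, we get a unique residue mod 273.
    Write x = 8 + 21·t and substitute into x ≡ 7 (mod 13): 21·t ≡ 7 − 8 = -1 (mod 13).
    Reduce coefficients mod 13: 8·t ≡ 12 (mod 13).
    The inverse of 8 mod 13 is 5 (since 8·5 = 40 = 3·13 + 1), so t ≡ 5·12 = 60 ≡ 8 (mod 13).
    Then x = 8 + 21·8 = 176, valid modulo lcm(21, 13) = 273: x ≡ 176 (mod 273).
Verify: 176 mod 3 = 2 ✓, 176 mod 7 = 1 ✓, 176 mod 13 = 7 ✓.

x ≡ 176 (mod 273).


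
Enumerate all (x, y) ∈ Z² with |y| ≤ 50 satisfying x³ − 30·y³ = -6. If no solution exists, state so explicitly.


The equation is x³ - 30y³ = -6. For fixed y, x³ = 30·y³ − 6, so a solution requires the RHS to be a perfect cube.
Strategy: iterate y from -50 to 50, compute RHS = 30·y³ − 6, and check whether it is a (positive or negative) perfect cube.
Check small values of y:
  y = 0: RHS = -6 is not a perfect cube.
  y = 1: RHS = 24 is not a perfect cube.
  y = -1: RHS = -36 is not a perfect cube.
  y = 2: RHS = 234 is not a perfect cube.
  y = -2: RHS = -246 is not a perfect cube.
  y = 3: RHS = 804 is not a perfect cube.
  y = -3: RHS = -816 is not a perfect cube.
Continuing the search up to |y| = 50 finds no solutions either.
No (x, y) in the scanned range satisfies the equation.

No integer solutions with |y| ≤ 50.


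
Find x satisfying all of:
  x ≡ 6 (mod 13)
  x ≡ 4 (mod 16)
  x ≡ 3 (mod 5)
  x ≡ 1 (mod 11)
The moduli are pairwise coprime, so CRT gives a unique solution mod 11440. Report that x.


Product of moduli M = 13 · 16 · 5 · 11 = 11440.
Merge one congruence at a time:
  Start: x ≡ 6 (mod 13).
  Combine with x ≡ 4 (mod 16); new modulus lcm = 208.
    Write x = 6 + 13·t and substitute into x ≡ 4 (mod 16): 13·t ≡ 4 − 6 = -2 (mod 16).
    Reduce coefficients mod 16: 13·t ≡ 14 (mod 16).
    The inverse of 13 mod 16 is 5 (since 13·5 = 65 = 4·16 + 1), so t ≡ 5·14 = 70 ≡ 6 (mod 16).
    Then x = 6 + 13·6 = 84, valid modulo lcm(13, 16) = 208: x ≡ 84 (mod 208).
  Combine with x ≡ 3 (mod 5); new modulus lcm = 1040.
    Write x = 84 + 208·t and substitute into x ≡ 3 (mod 5): 208·t ≡ 3 − 84 = -81 (mod 5).
    Reduce coefficients mod 5: 3·t ≡ 4 (mod 5).
    The inverse of 3 mod 5 is 2 (since 3·2 = 6 = 1·5 + 1), so t ≡ 2·4 = 8 ≡ 3 (mod 5).
    Then x = 84 + 208·3 = 708, valid modulo lcm(208, 5) = 1040: x ≡ 708 (mod 1040).
  Combine with x ≡ 1 (mod 11); new modulus lcm = 11440.
    Write x = 708 + 1040·t and substitute into x ≡ 1 (mod 11): 1040·t ≡ 1 − 708 = -707 (mod 11).
    Reduce coefficients mod 11: 6·t ≡ 8 (mod 11).
    The inverse of 6 mod 11 is 2 (since 6·2 = 12 = 1·11 + 1), so t ≡ 2·8 = 16 ≡ 5 (mod 11).
    Then x = 708 + 1040·5 = 5908, valid modulo lcm(1040, 11) = 11440: x ≡ 5908 (mod 11440).
Verify against each original: 5908 mod 13 = 6, 5908 mod 16 = 4, 5908 mod 5 = 3, 5908 mod 11 = 1.

x ≡ 5908 (mod 11440).


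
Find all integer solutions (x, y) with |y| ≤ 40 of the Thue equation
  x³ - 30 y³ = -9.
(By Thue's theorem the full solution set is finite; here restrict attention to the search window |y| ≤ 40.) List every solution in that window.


The equation is x³ - 30y³ = -9. For fixed y, x³ = 30·y³ − 9, so a solution requires the RHS to be a perfect cube.
Strategy: iterate y from -40 to 40, compute RHS = 30·y³ − 9, and check whether it is a (positive or negative) perfect cube.
Check small values of y:
  y = 0: RHS = -9 is not a perfect cube.
  y = 1: RHS = 21 is not a perfect cube.
  y = -1: RHS = -39 is not a perfect cube.
  y = 2: RHS = 231 is not a perfect cube.
  y = -2: RHS = -249 is not a perfect cube.
  y = 3: RHS = 801 is not a perfect cube.
  y = -3: RHS = -819 is not a perfect cube.
Continuing the search up to |y| = 40 finds no solutions either.
No (x, y) in the scanned range satisfies the equation.

No integer solutions with |y| ≤ 40.


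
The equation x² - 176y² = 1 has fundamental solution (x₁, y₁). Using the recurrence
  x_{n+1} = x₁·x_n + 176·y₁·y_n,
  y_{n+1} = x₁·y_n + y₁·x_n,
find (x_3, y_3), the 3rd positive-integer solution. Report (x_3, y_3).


Step 1: Find the fundamental solution (x₁, y₁) of x² - 176y² = 1.
  Expand √176 as a continued fraction. a₀ = ⌊√176⌋ = 13; iterate m_{k+1} = d_k·a_k − m_k, d_{k+1} = (176 − m_{k+1}²)/d_k, a_{k+1} = ⌊(a₀ + m_{k+1})/d_{k+1}⌋ (starting m₀ = 0, d₀ = 1), with convergents p_k = a_k·p_{k-1} + p_{k-2}, q_k = a_k·q_{k-1} + q_{k-2} (p₋₁ = 1, q₋₁ = 0):
  k = 0: a₀ = 13; p₀/q₀ = 13/1; p₀² − 176·q₀² = 169 − 176 = -7.
  k = 1: m = 13, d = 7, a = ⌊(13 + 13)/7⌋ = 3; p/q = (3·13 + 1)/(3·1 + 0) = 40/3; p² − 176·q² = 1600 − 1584 = 16.
  k = 2: m = 8, d = 16, a = ⌊(13 + 8)/16⌋ = 1; p/q = (1·40 + 13)/(1·3 + 1) = 53/4; p² − 176·q² = 2809 − 2816 = -7.
  k = 3: m = 8, d = 7, a = ⌊(13 + 8)/7⌋ = 3; p/q = (3·53 + 40)/(3·4 + 3) = 199/15; p² − 176·q² = 39601 − 39600 = 1.
  The first convergent with p² − 176·q² = 1 gives the fundamental solution (x₁, y₁) = (199, 15).
Step 2: Apply the recurrence (x_{n+1}, y_{n+1}) = (x₁x_n + 176y₁y_n, x₁y_n + y₁x_n) repeatedly.
  From (x_1, y_1) = (199, 15): x_2 = 199·199 + 176·15·15 = 79201; y_2 = 199·15 + 15·199 = 5970.
  From (x_2, y_2) = (79201, 5970): x_3 = 199·79201 + 176·15·5970 = 31521799; y_3 = 199·5970 + 15·79201 = 2376045.
Step 3: Verify x_3² - 176·y_3² = 993623812196401 - 993623812196400 = 1 (should be 1). ✓

(x_1, y_1) = (199, 15); (x_3, y_3) = (31521799, 2376045).


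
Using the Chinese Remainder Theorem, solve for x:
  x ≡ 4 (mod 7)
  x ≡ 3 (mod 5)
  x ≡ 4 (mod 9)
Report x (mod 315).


Moduli 7, 5, 9 are pairwise coprime; by CRT there is a unique solution modulo M = 7 · 5 · 9 = 315.
Solve pairwise, accumulating the modulus:
  Start with x ≡ 4 (mod 7).
  Combine with x ≡ 3 (mod 5): since gcd(7, 5) = 1, we get a unique residue mod 35.
    Write x = 4 + 7·t and substitute into x ≡ 3 (mod 5): 7·t ≡ 3 − 4 = -1 (mod 5).
    Reduce coefficients mod 5: 2·t ≡ 4 (mod 5).
    The inverse of 2 mod 5 is 3 (since 2·3 = 6 = 1·5 + 1), so t ≡ 3·4 = 12 ≡ 2 (mod 5).
    Then x = 4 + 7·2 = 18, valid modulo lcm(7, 5) = 35: x ≡ 18 (mod 35).
  Combine with x ≡ 4 (mod 9): since gcd(35, 9) = 1, we get a unique residue mod 315.
    Write x = 18 + 35·t and substitute into x ≡ 4 (mod 9): 35·t ≡ 4 − 18 = -14 (mod 9).
    Reduce coefficients mod 9: 8·t ≡ 4 (mod 9).
    The inverse of 8 mod 9 is 8 (since 8·8 = 64 = 7·9 + 1), so t ≡ 8·4 = 32 ≡ 5 (mod 9).
    Then x = 18 + 35·5 = 193, valid modulo lcm(35, 9) = 315: x ≡ 193 (mod 315).
Verify: 193 mod 7 = 4 ✓, 193 mod 5 = 3 ✓, 193 mod 9 = 4 ✓.

x ≡ 193 (mod 315).


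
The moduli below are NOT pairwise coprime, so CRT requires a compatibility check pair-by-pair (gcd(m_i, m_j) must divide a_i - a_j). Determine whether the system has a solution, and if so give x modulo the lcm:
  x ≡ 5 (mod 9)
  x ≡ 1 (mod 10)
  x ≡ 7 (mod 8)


Moduli 9, 10, 8 are not pairwise coprime, so CRT works modulo lcm(m_i) when all pairwise compatibility conditions hold.
Pairwise compatibility: gcd(m_i, m_j) must divide a_i - a_j for every pair.
Merge one congruence at a time:
  Start: x ≡ 5 (mod 9).
  Combine with x ≡ 1 (mod 10): gcd(9, 10) = 1; 1 - 5 = -4, which IS divisible by 1, so compatible.
    Write x = 5 + 9·t and substitute into x ≡ 1 (mod 10): 9·t ≡ 1 − 5 = -4 (mod 10).
    Reduce coefficients mod 10: 9·t ≡ 6 (mod 10).
    The inverse of 9 mod 10 is 9 (since 9·9 = 81 = 8·10 + 1), so t ≡ 9·6 = 54 ≡ 4 (mod 10).
    Then x = 5 + 9·4 = 41, valid modulo lcm(9, 10) = 90: x ≡ 41 (mod 90).
  Combine with x ≡ 7 (mod 8): gcd(90, 8) = 2; 7 - 41 = -34, which IS divisible by 2, so compatible.
    Write x = 41 + 90·t and substitute into x ≡ 7 (mod 8): 90·t ≡ 7 − 41 = -34 (mod 8).
    Divide the congruence (and modulus) by g = 2: 45·t ≡ -17 (mod 4).
    Reduce coefficients mod 4: 1·t ≡ 3 (mod 4).
    So t ≡ 3 (mod 4).
    Then x = 41 + 90·3 = 311, valid modulo lcm(90, 8) = 360: x ≡ 311 (mod 360).
Verify: 311 mod 9 = 5, 311 mod 10 = 1, 311 mod 8 = 7.

x ≡ 311 (mod 360).


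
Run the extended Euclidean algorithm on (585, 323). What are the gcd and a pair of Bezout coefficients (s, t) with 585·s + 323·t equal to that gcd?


Euclidean algorithm on (585, 323) — divide until remainder is 0:
  585 = 1 · 323 + 262
  323 = 1 · 262 + 61
  262 = 4 · 61 + 18
  61 = 3 · 18 + 7
  18 = 2 · 7 + 4
  7 = 1 · 4 + 3
  4 = 1 · 3 + 1
  3 = 3 · 1 + 0
gcd(585, 323) = 1.
Track Bezout coefficients alongside the remainders: start with r₀ = 585 = a·1 + b·0 (s = 1, t = 0) and r₁ = 323 = a·0 + b·1 (s = 0, t = 1); each new remainder r_{k+1} = r_{k-1} − q_k·r_k inherits s_{k+1} = s_{k-1} − q_k·s_k, t_{k+1} = t_{k-1} − q_k·t_k, so r_k = a·s_k + b·t_k at every step:
  q = 1: r = 262, s = 1 − 1·0 = 1, t = 0 − 1·1 = -1  (check: 585·1 + 323·(-1) = 262)
  q = 1: r = 61, s = 0 − 1·1 = -1, t = 1 − 1·(-1) = 2  (check: 585·(-1) + 323·2 = 61)
  q = 4: r = 18, s = 1 − 4·(-1) = 5, t = -1 − 4·2 = -9  (check: 585·5 + 323·(-9) = 18)
  q = 3: r = 7, s = -1 − 3·5 = -16, t = 2 − 3·(-9) = 29  (check: 585·(-16) + 323·29 = 7)
  q = 2: r = 4, s = 5 − 2·(-16) = 37, t = -9 − 2·29 = -67  (check: 585·37 + 323·(-67) = 4)
  q = 1: r = 3, s = -16 − 1·37 = -53, t = 29 − 1·(-67) = 96  (check: 585·(-53) + 323·96 = 3)
  q = 1: r = 1, s = 37 − 1·(-53) = 90, t = -67 − 1·96 = -163  (check: 585·90 + 323·(-163) = 1)
The row with r = 1 (the gcd) gives the Bezout coefficients s = 90, t = -163.
Result: 585 · (90) + 323 · (-163) = 1.

gcd(585, 323) = 1; s = 90, t = -163 (check: 585·90 + 323·(-163) = 1).


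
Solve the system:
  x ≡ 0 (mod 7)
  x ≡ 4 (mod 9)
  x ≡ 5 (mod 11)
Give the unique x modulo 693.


Moduli 7, 9, 11 are pairwise coprime; by CRT there is a unique solution modulo M = 7 · 9 · 11 = 693.
Solve pairwise, accumulating the modulus:
  Start with x ≡ 0 (mod 7).
  Combine with x ≡ 4 (mod 9): since gcd(7, 9) = 1, we get a unique residue mod 63.
    Write x = 0 + 7·t and substitute into x ≡ 4 (mod 9): 7·t ≡ 4 − 0 = 4 (mod 9).
    The inverse of 7 mod 9 is 4 (since 7·4 = 28 = 3·9 + 1), so t ≡ 4·4 = 16 ≡ 7 (mod 9).
    Then x = 0 + 7·7 = 49, valid modulo lcm(7, 9) = 63: x ≡ 49 (mod 63).
  Combine with x ≡ 5 (mod 11): since gcd(63, 11) = 1, we get a unique residue mod 693.
    Write x = 49 + 63·t and substitute into x ≡ 5 (mod 11): 63·t ≡ 5 − 49 = -44 (mod 11).
    Reduce coefficients mod 11: 8·t ≡ 0 (mod 11).
    The inverse of 8 mod 11 is 7 (since 8·7 = 56 = 5·11 + 1), so t ≡ 7·0 = 0 ≡ 0 (mod 11).
    Then x = 49 + 63·0 = 49, valid modulo lcm(63, 11) = 693: x ≡ 49 (mod 693).
Verify: 49 mod 7 = 0 ✓, 49 mod 9 = 4 ✓, 49 mod 11 = 5 ✓.

x ≡ 49 (mod 693).


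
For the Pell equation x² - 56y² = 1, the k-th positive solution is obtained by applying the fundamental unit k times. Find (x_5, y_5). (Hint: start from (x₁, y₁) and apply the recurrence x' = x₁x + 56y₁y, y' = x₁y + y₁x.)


Step 1: Find the fundamental solution (x₁, y₁) of x² - 56y² = 1.
  Expand √56 as a continued fraction. a₀ = ⌊√56⌋ = 7; iterate m_{k+1} = d_k·a_k − m_k, d_{k+1} = (56 − m_{k+1}²)/d_k, a_{k+1} = ⌊(a₀ + m_{k+1})/d_{k+1}⌋ (starting m₀ = 0, d₀ = 1), with convergents p_k = a_k·p_{k-1} + p_{k-2}, q_k = a_k·q_{k-1} + q_{k-2} (p₋₁ = 1, q₋₁ = 0):
  k = 0: a₀ = 7; p₀/q₀ = 7/1; p₀² − 56·q₀² = 49 − 56 = -7.
  k = 1: m = 7, d = 7, a = ⌊(7 + 7)/7⌋ = 2; p/q = (2·7 + 1)/(2·1 + 0) = 15/2; p² − 56·q² = 225 − 224 = 1.
  The first convergent with p² − 56·q² = 1 gives the fundamental solution (x₁, y₁) = (15, 2).
Step 2: Apply the recurrence (x_{n+1}, y_{n+1}) = (x₁x_n + 56y₁y_n, x₁y_n + y₁x_n) repeatedly.
  From (x_1, y_1) = (15, 2): x_2 = 15·15 + 56·2·2 = 449; y_2 = 15·2 + 2·15 = 60.
  From (x_2, y_2) = (449, 60): x_3 = 15·449 + 56·2·60 = 13455; y_3 = 15·60 + 2·449 = 1798.
  From (x_3, y_3) = (13455, 1798): x_4 = 15·13455 + 56·2·1798 = 403201; y_4 = 15·1798 + 2·13455 = 53880.
  From (x_4, y_4) = (403201, 53880): x_5 = 15·403201 + 56·2·53880 = 12082575; y_5 = 15·53880 + 2·403201 = 1614602.
Step 3: Verify x_5² - 56·y_5² = 145988618630625 - 145988618630624 = 1 (should be 1). ✓

(x_1, y_1) = (15, 2); (x_5, y_5) = (12082575, 1614602).


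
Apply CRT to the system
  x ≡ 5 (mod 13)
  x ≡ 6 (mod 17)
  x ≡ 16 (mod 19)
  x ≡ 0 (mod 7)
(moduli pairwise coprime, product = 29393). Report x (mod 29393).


Product of moduli M = 13 · 17 · 19 · 7 = 29393.
Merge one congruence at a time:
  Start: x ≡ 5 (mod 13).
  Combine with x ≡ 6 (mod 17); new modulus lcm = 221.
    Write x = 5 + 13·t and substitute into x ≡ 6 (mod 17): 13·t ≡ 6 − 5 = 1 (mod 17).
    The inverse of 13 mod 17 is 4 (since 13·4 = 52 = 3·17 + 1), so t ≡ 4·1 = 4 ≡ 4 (mod 17).
    Then x = 5 + 13·4 = 57, valid modulo lcm(13, 17) = 221: x ≡ 57 (mod 221).
  Combine with x ≡ 16 (mod 19); new modulus lcm = 4199.
    Write x = 57 + 221·t and substitute into x ≡ 16 (mod 19): 221·t ≡ 16 − 57 = -41 (mod 19).
    Reduce coefficients mod 19: 12·t ≡ 16 (mod 19).
    The inverse of 12 mod 19 is 8 (since 12·8 = 96 = 5·19 + 1), so t ≡ 8·16 = 128 ≡ 14 (mod 19).
    Then x = 57 + 221·14 = 3151, valid modulo lcm(221, 19) = 4199: x ≡ 3151 (mod 4199).
  Combine with x ≡ 0 (mod 7); new modulus lcm = 29393.
    Write x = 3151 + 4199·t and substitute into x ≡ 0 (mod 7): 4199·t ≡ 0 − 3151 = -3151 (mod 7).
    Reduce coefficients mod 7: 6·t ≡ 6 (mod 7).
    The inverse of 6 mod 7 is 6 (since 6·6 = 36 = 5·7 + 1), so t ≡ 6·6 = 36 ≡ 1 (mod 7).
    Then x = 3151 + 4199·1 = 7350, valid modulo lcm(4199, 7) = 29393: x ≡ 7350 (mod 29393).
Verify against each original: 7350 mod 13 = 5, 7350 mod 17 = 6, 7350 mod 19 = 16, 7350 mod 7 = 0.

x ≡ 7350 (mod 29393).


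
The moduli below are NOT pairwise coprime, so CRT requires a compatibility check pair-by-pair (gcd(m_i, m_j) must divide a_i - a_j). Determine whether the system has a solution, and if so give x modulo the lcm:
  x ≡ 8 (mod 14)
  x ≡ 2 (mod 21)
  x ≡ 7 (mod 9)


Moduli 14, 21, 9 are not pairwise coprime, so CRT works modulo lcm(m_i) when all pairwise compatibility conditions hold.
Pairwise compatibility: gcd(m_i, m_j) must divide a_i - a_j for every pair.
Merge one congruence at a time:
  Start: x ≡ 8 (mod 14).
  Combine with x ≡ 2 (mod 21): gcd(14, 21) = 7, and 2 - 8 = -6 is NOT divisible by 7.
    ⇒ system is inconsistent (no integer solution).

No solution (the system is inconsistent).


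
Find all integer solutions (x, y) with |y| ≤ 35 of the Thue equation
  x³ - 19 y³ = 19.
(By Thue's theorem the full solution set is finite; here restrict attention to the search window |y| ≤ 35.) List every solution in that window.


The equation is x³ - 19y³ = 19. For fixed y, x³ = 19·y³ + 19, so a solution requires the RHS to be a perfect cube.
Strategy: iterate y from -35 to 35, compute RHS = 19·y³ + 19, and check whether it is a (positive or negative) perfect cube.
Check small values of y:
  y = 0: RHS = 19 is not a perfect cube.
  y = 1: RHS = 38 is not a perfect cube.
  y = -1: RHS = 0 = (0)³ ⇒ x = 0 works.
  y = 2: RHS = 171 is not a perfect cube.
  y = -2: RHS = -133 is not a perfect cube.
  y = 3: RHS = 532 is not a perfect cube.
  y = -3: RHS = -494 is not a perfect cube.
Continuing the search up to |y| = 35 finds no further solutions beyond those listed.
Collected solutions: (0, -1).

Solutions (with |y| ≤ 35): (0, -1).
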